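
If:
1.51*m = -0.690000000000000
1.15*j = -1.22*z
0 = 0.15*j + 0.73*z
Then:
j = 0.00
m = -0.46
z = 0.00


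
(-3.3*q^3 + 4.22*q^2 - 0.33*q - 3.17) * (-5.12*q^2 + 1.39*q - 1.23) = 16.896*q^5 - 26.1934*q^4 + 11.6144*q^3 + 10.5811*q^2 - 4.0004*q + 3.8991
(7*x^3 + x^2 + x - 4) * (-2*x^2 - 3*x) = -14*x^5 - 23*x^4 - 5*x^3 + 5*x^2 + 12*x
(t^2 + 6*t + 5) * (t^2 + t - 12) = t^4 + 7*t^3 - t^2 - 67*t - 60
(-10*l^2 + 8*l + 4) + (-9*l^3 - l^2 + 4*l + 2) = -9*l^3 - 11*l^2 + 12*l + 6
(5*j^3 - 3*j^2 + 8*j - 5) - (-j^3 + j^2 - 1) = 6*j^3 - 4*j^2 + 8*j - 4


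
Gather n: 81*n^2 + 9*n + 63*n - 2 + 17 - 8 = 81*n^2 + 72*n + 7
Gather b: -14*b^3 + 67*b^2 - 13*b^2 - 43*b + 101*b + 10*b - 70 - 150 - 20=-14*b^3 + 54*b^2 + 68*b - 240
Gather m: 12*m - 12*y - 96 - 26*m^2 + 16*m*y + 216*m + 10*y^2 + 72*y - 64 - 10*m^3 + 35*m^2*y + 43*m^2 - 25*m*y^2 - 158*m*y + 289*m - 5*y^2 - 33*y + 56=-10*m^3 + m^2*(35*y + 17) + m*(-25*y^2 - 142*y + 517) + 5*y^2 + 27*y - 104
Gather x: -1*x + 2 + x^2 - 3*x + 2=x^2 - 4*x + 4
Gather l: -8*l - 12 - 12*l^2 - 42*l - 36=-12*l^2 - 50*l - 48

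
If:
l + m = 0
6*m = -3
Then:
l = 1/2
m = -1/2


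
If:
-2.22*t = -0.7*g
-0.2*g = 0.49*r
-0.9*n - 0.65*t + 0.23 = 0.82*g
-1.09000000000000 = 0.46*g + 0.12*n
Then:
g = -3.47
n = 4.20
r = 1.41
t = -1.09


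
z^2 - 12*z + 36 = (z - 6)^2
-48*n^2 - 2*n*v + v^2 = (-8*n + v)*(6*n + v)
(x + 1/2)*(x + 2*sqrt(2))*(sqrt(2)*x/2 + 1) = sqrt(2)*x^3/2 + sqrt(2)*x^2/4 + 3*x^2 + 3*x/2 + 2*sqrt(2)*x + sqrt(2)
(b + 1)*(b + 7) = b^2 + 8*b + 7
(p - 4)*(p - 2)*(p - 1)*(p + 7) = p^4 - 35*p^2 + 90*p - 56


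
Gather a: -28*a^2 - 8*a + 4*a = -28*a^2 - 4*a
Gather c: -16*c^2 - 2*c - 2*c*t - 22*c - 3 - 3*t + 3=-16*c^2 + c*(-2*t - 24) - 3*t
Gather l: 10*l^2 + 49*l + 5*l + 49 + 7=10*l^2 + 54*l + 56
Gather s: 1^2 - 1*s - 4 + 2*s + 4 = s + 1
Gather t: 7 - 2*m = 7 - 2*m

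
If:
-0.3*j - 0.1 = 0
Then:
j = -0.33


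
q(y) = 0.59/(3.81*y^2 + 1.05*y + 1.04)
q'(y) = 0.59*(-7.62*y - 1.05)/(3.81*y^2 + 1.05*y + 1.04)^2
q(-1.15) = 0.12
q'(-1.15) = 0.19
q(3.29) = 0.01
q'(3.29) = -0.01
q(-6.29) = 0.00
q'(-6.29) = 0.00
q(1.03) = 0.10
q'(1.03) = -0.14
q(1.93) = 0.03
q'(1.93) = -0.03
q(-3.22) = 0.02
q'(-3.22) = 0.01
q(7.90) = 0.00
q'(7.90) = -0.00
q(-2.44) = 0.03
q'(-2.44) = 0.02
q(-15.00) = 0.00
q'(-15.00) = 0.00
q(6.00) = 0.00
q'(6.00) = -0.00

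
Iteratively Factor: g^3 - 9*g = (g - 3)*(g^2 + 3*g) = g*(g - 3)*(g + 3)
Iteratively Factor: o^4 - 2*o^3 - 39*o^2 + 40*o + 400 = (o - 5)*(o^3 + 3*o^2 - 24*o - 80) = (o - 5)*(o + 4)*(o^2 - o - 20) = (o - 5)*(o + 4)^2*(o - 5)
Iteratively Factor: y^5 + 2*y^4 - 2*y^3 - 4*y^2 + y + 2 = (y + 1)*(y^4 + y^3 - 3*y^2 - y + 2) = (y - 1)*(y + 1)*(y^3 + 2*y^2 - y - 2) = (y - 1)^2*(y + 1)*(y^2 + 3*y + 2) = (y - 1)^2*(y + 1)^2*(y + 2)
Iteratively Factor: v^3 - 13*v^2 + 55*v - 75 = (v - 5)*(v^2 - 8*v + 15) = (v - 5)*(v - 3)*(v - 5)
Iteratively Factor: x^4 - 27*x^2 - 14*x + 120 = (x - 5)*(x^3 + 5*x^2 - 2*x - 24) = (x - 5)*(x + 4)*(x^2 + x - 6) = (x - 5)*(x + 3)*(x + 4)*(x - 2)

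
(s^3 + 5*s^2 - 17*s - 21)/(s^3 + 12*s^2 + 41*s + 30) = (s^2 + 4*s - 21)/(s^2 + 11*s + 30)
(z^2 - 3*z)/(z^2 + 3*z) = (z - 3)/(z + 3)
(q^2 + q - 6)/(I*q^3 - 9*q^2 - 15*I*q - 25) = (-q^2 - q + 6)/(-I*q^3 + 9*q^2 + 15*I*q + 25)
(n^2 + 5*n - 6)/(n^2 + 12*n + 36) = (n - 1)/(n + 6)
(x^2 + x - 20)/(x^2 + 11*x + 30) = (x - 4)/(x + 6)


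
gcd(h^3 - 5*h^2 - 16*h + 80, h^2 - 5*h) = h - 5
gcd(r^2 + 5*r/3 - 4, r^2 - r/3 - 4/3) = r - 4/3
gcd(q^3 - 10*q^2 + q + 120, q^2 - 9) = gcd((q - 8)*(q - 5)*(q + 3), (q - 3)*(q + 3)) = q + 3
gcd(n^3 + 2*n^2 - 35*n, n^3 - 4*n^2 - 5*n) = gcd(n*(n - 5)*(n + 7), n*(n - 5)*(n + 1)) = n^2 - 5*n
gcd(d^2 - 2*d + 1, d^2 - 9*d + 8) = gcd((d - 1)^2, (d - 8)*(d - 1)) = d - 1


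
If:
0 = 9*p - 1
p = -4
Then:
No Solution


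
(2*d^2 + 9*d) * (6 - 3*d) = -6*d^3 - 15*d^2 + 54*d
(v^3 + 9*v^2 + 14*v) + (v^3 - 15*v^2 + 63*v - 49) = 2*v^3 - 6*v^2 + 77*v - 49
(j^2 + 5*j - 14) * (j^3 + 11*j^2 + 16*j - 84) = j^5 + 16*j^4 + 57*j^3 - 158*j^2 - 644*j + 1176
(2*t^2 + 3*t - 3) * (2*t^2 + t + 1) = 4*t^4 + 8*t^3 - t^2 - 3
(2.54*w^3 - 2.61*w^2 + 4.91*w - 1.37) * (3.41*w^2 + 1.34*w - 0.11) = 8.6614*w^5 - 5.4965*w^4 + 12.9663*w^3 + 2.1948*w^2 - 2.3759*w + 0.1507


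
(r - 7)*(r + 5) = r^2 - 2*r - 35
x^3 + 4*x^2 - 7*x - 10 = (x - 2)*(x + 1)*(x + 5)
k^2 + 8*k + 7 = (k + 1)*(k + 7)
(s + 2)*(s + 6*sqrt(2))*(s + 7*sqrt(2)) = s^3 + 2*s^2 + 13*sqrt(2)*s^2 + 26*sqrt(2)*s + 84*s + 168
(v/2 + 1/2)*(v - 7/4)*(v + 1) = v^3/2 + v^2/8 - 5*v/4 - 7/8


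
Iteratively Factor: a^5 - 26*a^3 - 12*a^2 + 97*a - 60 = (a + 3)*(a^4 - 3*a^3 - 17*a^2 + 39*a - 20) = (a - 1)*(a + 3)*(a^3 - 2*a^2 - 19*a + 20) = (a - 1)^2*(a + 3)*(a^2 - a - 20) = (a - 5)*(a - 1)^2*(a + 3)*(a + 4)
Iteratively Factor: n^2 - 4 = (n + 2)*(n - 2)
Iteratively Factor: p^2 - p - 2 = (p + 1)*(p - 2)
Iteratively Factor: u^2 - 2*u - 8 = (u - 4)*(u + 2)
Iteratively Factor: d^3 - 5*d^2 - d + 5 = (d - 1)*(d^2 - 4*d - 5) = (d - 1)*(d + 1)*(d - 5)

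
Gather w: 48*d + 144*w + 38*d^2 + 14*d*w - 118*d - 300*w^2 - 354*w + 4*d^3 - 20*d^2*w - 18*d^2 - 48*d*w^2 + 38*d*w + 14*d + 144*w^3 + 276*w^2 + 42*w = 4*d^3 + 20*d^2 - 56*d + 144*w^3 + w^2*(-48*d - 24) + w*(-20*d^2 + 52*d - 168)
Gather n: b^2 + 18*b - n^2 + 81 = b^2 + 18*b - n^2 + 81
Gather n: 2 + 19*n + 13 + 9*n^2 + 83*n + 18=9*n^2 + 102*n + 33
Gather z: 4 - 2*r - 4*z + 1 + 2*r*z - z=-2*r + z*(2*r - 5) + 5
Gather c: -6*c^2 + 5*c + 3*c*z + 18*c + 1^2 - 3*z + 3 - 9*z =-6*c^2 + c*(3*z + 23) - 12*z + 4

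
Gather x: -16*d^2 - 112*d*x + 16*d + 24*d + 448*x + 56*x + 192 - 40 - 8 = -16*d^2 + 40*d + x*(504 - 112*d) + 144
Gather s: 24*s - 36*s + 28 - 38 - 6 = -12*s - 16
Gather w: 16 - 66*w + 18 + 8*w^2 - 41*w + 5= 8*w^2 - 107*w + 39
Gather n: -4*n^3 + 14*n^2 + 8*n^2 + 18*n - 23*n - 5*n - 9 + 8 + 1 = -4*n^3 + 22*n^2 - 10*n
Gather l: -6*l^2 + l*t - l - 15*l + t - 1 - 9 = -6*l^2 + l*(t - 16) + t - 10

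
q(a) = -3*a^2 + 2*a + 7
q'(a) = 2 - 6*a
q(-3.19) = -29.91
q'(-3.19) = 21.14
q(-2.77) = -21.56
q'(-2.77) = 18.62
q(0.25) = 7.31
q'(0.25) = 0.50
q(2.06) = -1.61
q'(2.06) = -10.36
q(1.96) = -0.60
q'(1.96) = -9.76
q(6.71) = -114.65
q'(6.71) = -38.26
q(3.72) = -27.08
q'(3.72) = -20.32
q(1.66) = 2.05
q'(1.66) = -7.96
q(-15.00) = -698.00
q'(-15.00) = 92.00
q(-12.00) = -449.00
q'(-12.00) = 74.00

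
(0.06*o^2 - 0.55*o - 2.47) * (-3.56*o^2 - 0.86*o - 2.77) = -0.2136*o^4 + 1.9064*o^3 + 9.1*o^2 + 3.6477*o + 6.8419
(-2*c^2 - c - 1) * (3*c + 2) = -6*c^3 - 7*c^2 - 5*c - 2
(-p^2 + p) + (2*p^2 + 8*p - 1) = p^2 + 9*p - 1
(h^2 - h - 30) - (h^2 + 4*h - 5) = -5*h - 25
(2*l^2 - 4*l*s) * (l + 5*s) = 2*l^3 + 6*l^2*s - 20*l*s^2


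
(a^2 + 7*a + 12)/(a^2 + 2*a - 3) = (a + 4)/(a - 1)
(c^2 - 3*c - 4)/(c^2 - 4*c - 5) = (c - 4)/(c - 5)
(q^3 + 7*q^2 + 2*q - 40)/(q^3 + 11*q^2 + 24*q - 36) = (q^3 + 7*q^2 + 2*q - 40)/(q^3 + 11*q^2 + 24*q - 36)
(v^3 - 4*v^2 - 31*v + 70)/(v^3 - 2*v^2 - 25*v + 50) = (v - 7)/(v - 5)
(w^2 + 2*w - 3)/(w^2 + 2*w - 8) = (w^2 + 2*w - 3)/(w^2 + 2*w - 8)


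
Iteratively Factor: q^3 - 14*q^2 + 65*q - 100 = (q - 4)*(q^2 - 10*q + 25) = (q - 5)*(q - 4)*(q - 5)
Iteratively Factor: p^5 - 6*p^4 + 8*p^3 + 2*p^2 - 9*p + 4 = (p - 1)*(p^4 - 5*p^3 + 3*p^2 + 5*p - 4) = (p - 4)*(p - 1)*(p^3 - p^2 - p + 1) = (p - 4)*(p - 1)^2*(p^2 - 1) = (p - 4)*(p - 1)^2*(p + 1)*(p - 1)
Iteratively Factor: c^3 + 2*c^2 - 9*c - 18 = (c - 3)*(c^2 + 5*c + 6) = (c - 3)*(c + 3)*(c + 2)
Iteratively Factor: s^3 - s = (s + 1)*(s^2 - s) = (s - 1)*(s + 1)*(s)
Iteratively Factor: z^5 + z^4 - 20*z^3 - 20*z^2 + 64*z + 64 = (z + 4)*(z^4 - 3*z^3 - 8*z^2 + 12*z + 16) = (z + 2)*(z + 4)*(z^3 - 5*z^2 + 2*z + 8) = (z - 4)*(z + 2)*(z + 4)*(z^2 - z - 2) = (z - 4)*(z - 2)*(z + 2)*(z + 4)*(z + 1)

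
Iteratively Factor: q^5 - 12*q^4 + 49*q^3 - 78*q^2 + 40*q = (q - 1)*(q^4 - 11*q^3 + 38*q^2 - 40*q) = (q - 5)*(q - 1)*(q^3 - 6*q^2 + 8*q) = (q - 5)*(q - 4)*(q - 1)*(q^2 - 2*q) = (q - 5)*(q - 4)*(q - 2)*(q - 1)*(q)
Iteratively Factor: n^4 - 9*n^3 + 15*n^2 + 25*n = (n - 5)*(n^3 - 4*n^2 - 5*n) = (n - 5)*(n + 1)*(n^2 - 5*n) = n*(n - 5)*(n + 1)*(n - 5)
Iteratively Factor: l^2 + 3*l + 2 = (l + 1)*(l + 2)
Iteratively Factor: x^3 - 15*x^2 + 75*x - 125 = (x - 5)*(x^2 - 10*x + 25) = (x - 5)^2*(x - 5)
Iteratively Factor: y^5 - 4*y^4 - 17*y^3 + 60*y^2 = (y - 3)*(y^4 - y^3 - 20*y^2) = (y - 3)*(y + 4)*(y^3 - 5*y^2) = y*(y - 3)*(y + 4)*(y^2 - 5*y) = y*(y - 5)*(y - 3)*(y + 4)*(y)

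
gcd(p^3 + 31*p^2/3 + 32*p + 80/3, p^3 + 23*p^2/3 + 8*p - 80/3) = p^2 + 9*p + 20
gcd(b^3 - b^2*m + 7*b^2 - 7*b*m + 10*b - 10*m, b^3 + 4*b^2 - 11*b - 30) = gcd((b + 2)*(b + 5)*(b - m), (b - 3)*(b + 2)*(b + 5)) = b^2 + 7*b + 10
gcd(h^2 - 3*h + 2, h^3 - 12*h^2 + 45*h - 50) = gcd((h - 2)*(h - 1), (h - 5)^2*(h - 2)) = h - 2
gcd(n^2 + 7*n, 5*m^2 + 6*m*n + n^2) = 1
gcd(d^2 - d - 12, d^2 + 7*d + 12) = d + 3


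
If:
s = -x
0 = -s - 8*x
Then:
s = 0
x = 0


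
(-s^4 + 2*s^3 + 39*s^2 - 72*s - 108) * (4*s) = -4*s^5 + 8*s^4 + 156*s^3 - 288*s^2 - 432*s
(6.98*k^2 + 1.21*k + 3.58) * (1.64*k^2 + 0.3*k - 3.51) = 11.4472*k^4 + 4.0784*k^3 - 18.2656*k^2 - 3.1731*k - 12.5658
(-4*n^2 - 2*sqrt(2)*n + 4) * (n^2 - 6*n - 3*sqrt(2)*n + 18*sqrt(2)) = -4*n^4 + 10*sqrt(2)*n^3 + 24*n^3 - 60*sqrt(2)*n^2 + 16*n^2 - 96*n - 12*sqrt(2)*n + 72*sqrt(2)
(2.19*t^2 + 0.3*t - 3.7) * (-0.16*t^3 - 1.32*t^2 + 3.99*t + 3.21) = -0.3504*t^5 - 2.9388*t^4 + 8.9341*t^3 + 13.1109*t^2 - 13.8*t - 11.877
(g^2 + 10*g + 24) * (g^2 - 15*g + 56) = g^4 - 5*g^3 - 70*g^2 + 200*g + 1344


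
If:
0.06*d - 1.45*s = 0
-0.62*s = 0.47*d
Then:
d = 0.00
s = 0.00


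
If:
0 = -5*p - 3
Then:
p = -3/5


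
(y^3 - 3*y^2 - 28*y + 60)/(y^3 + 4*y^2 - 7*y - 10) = (y - 6)/(y + 1)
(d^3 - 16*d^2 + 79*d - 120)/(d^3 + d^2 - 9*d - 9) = (d^2 - 13*d + 40)/(d^2 + 4*d + 3)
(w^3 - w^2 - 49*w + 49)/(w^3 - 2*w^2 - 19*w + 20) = (w^2 - 49)/(w^2 - w - 20)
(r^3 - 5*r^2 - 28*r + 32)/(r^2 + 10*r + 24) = (r^2 - 9*r + 8)/(r + 6)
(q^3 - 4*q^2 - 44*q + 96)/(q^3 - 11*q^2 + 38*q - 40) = (q^2 - 2*q - 48)/(q^2 - 9*q + 20)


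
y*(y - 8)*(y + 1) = y^3 - 7*y^2 - 8*y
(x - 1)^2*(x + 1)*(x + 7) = x^4 + 6*x^3 - 8*x^2 - 6*x + 7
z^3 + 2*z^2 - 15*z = z*(z - 3)*(z + 5)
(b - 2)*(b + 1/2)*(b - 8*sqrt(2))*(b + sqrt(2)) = b^4 - 7*sqrt(2)*b^3 - 3*b^3/2 - 17*b^2 + 21*sqrt(2)*b^2/2 + 7*sqrt(2)*b + 24*b + 16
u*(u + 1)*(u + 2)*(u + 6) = u^4 + 9*u^3 + 20*u^2 + 12*u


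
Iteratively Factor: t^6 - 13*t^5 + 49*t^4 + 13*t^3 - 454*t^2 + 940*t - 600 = (t + 3)*(t^5 - 16*t^4 + 97*t^3 - 278*t^2 + 380*t - 200) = (t - 2)*(t + 3)*(t^4 - 14*t^3 + 69*t^2 - 140*t + 100) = (t - 5)*(t - 2)*(t + 3)*(t^3 - 9*t^2 + 24*t - 20) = (t - 5)*(t - 2)^2*(t + 3)*(t^2 - 7*t + 10) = (t - 5)^2*(t - 2)^2*(t + 3)*(t - 2)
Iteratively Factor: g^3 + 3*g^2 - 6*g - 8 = (g + 4)*(g^2 - g - 2) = (g - 2)*(g + 4)*(g + 1)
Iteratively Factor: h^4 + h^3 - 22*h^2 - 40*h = (h - 5)*(h^3 + 6*h^2 + 8*h) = (h - 5)*(h + 2)*(h^2 + 4*h) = (h - 5)*(h + 2)*(h + 4)*(h)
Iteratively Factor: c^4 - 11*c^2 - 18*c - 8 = (c + 1)*(c^3 - c^2 - 10*c - 8) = (c - 4)*(c + 1)*(c^2 + 3*c + 2) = (c - 4)*(c + 1)*(c + 2)*(c + 1)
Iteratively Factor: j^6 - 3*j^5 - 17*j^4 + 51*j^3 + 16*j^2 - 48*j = (j + 4)*(j^5 - 7*j^4 + 11*j^3 + 7*j^2 - 12*j) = (j - 4)*(j + 4)*(j^4 - 3*j^3 - j^2 + 3*j) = (j - 4)*(j - 3)*(j + 4)*(j^3 - j) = (j - 4)*(j - 3)*(j - 1)*(j + 4)*(j^2 + j) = j*(j - 4)*(j - 3)*(j - 1)*(j + 4)*(j + 1)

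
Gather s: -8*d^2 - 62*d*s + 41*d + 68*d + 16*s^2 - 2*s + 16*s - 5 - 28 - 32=-8*d^2 + 109*d + 16*s^2 + s*(14 - 62*d) - 65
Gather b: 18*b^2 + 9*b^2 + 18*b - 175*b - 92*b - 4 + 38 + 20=27*b^2 - 249*b + 54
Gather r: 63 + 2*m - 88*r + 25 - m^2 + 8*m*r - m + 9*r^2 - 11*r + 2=-m^2 + m + 9*r^2 + r*(8*m - 99) + 90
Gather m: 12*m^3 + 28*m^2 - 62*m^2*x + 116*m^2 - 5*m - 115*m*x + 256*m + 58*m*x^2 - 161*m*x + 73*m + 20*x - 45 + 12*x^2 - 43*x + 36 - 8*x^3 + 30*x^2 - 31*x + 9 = 12*m^3 + m^2*(144 - 62*x) + m*(58*x^2 - 276*x + 324) - 8*x^3 + 42*x^2 - 54*x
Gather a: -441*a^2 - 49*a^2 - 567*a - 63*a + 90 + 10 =-490*a^2 - 630*a + 100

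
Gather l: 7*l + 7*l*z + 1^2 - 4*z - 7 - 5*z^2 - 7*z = l*(7*z + 7) - 5*z^2 - 11*z - 6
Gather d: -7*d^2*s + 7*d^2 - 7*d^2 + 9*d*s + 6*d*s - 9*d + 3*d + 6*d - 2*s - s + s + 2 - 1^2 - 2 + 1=-7*d^2*s + 15*d*s - 2*s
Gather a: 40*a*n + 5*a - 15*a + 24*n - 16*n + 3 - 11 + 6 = a*(40*n - 10) + 8*n - 2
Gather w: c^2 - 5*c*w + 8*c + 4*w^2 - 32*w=c^2 + 8*c + 4*w^2 + w*(-5*c - 32)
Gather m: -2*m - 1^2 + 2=1 - 2*m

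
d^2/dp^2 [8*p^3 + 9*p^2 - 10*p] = 48*p + 18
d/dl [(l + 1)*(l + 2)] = 2*l + 3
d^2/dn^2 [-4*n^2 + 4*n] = -8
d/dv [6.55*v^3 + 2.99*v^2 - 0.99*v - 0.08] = 19.65*v^2 + 5.98*v - 0.99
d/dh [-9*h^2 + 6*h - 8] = 6 - 18*h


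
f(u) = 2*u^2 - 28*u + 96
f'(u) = 4*u - 28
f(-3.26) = 208.54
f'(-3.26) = -41.04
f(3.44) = 23.35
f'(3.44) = -14.24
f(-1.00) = 126.00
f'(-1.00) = -32.00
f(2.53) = 37.96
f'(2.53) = -17.88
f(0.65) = 78.64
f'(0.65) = -25.40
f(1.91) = 49.82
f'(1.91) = -20.36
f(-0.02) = 96.56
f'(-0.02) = -28.08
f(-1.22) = 133.14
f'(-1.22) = -32.88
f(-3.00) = 198.00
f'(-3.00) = -40.00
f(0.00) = 96.00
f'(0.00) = -28.00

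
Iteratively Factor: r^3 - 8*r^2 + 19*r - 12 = (r - 1)*(r^2 - 7*r + 12) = (r - 4)*(r - 1)*(r - 3)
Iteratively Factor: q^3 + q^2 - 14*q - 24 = (q + 3)*(q^2 - 2*q - 8) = (q + 2)*(q + 3)*(q - 4)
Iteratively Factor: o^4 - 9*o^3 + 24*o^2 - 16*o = (o - 4)*(o^3 - 5*o^2 + 4*o) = (o - 4)^2*(o^2 - o) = o*(o - 4)^2*(o - 1)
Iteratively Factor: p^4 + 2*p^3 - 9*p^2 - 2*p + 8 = (p + 4)*(p^3 - 2*p^2 - p + 2) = (p + 1)*(p + 4)*(p^2 - 3*p + 2) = (p - 2)*(p + 1)*(p + 4)*(p - 1)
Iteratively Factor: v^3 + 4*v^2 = (v)*(v^2 + 4*v) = v^2*(v + 4)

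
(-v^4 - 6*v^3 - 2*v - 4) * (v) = -v^5 - 6*v^4 - 2*v^2 - 4*v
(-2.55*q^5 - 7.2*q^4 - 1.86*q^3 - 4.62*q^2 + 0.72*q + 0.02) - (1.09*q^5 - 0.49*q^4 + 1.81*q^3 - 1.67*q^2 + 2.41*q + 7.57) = -3.64*q^5 - 6.71*q^4 - 3.67*q^3 - 2.95*q^2 - 1.69*q - 7.55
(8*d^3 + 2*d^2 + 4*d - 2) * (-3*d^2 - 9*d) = -24*d^5 - 78*d^4 - 30*d^3 - 30*d^2 + 18*d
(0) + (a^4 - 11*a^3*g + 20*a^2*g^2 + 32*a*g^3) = a^4 - 11*a^3*g + 20*a^2*g^2 + 32*a*g^3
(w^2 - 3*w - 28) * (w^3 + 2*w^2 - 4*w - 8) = w^5 - w^4 - 38*w^3 - 52*w^2 + 136*w + 224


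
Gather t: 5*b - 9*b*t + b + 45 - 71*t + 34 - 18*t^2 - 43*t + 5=6*b - 18*t^2 + t*(-9*b - 114) + 84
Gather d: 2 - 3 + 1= 0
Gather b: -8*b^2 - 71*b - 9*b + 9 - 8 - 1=-8*b^2 - 80*b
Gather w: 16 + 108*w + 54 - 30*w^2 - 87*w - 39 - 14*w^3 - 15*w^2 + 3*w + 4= -14*w^3 - 45*w^2 + 24*w + 35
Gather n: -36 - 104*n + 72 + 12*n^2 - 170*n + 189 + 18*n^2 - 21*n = 30*n^2 - 295*n + 225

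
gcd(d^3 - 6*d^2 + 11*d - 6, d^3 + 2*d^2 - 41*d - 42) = 1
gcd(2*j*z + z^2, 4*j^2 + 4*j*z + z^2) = 2*j + z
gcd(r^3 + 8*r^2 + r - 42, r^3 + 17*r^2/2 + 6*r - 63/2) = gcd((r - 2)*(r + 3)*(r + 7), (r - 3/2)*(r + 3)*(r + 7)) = r^2 + 10*r + 21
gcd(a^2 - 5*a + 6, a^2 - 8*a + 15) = a - 3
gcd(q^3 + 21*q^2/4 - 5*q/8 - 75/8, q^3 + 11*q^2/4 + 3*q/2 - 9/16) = q + 3/2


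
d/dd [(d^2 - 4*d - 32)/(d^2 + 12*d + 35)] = 2*(8*d^2 + 67*d + 122)/(d^4 + 24*d^3 + 214*d^2 + 840*d + 1225)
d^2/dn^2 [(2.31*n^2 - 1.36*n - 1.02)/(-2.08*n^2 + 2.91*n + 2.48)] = (-16.196128*n^3 - 45.017856*n^2 + 5.049408*n - 20.246484)/(8.998912*n^6 - 37.769472*n^5 + 20.652528*n^4 + 65.423493*n^3 - 24.624168*n^2 - 53.692992*n - 15.252992)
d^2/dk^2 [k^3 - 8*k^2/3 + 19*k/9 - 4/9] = 6*k - 16/3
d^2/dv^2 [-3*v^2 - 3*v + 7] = -6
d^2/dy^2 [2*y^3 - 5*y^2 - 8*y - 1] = 12*y - 10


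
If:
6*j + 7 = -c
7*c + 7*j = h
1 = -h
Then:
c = 43/35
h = -1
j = -48/35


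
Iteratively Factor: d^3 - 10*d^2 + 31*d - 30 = (d - 5)*(d^2 - 5*d + 6) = (d - 5)*(d - 3)*(d - 2)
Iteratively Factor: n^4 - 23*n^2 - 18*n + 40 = (n - 5)*(n^3 + 5*n^2 + 2*n - 8) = (n - 5)*(n + 4)*(n^2 + n - 2) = (n - 5)*(n - 1)*(n + 4)*(n + 2)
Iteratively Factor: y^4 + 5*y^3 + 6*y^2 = (y + 3)*(y^3 + 2*y^2) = y*(y + 3)*(y^2 + 2*y) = y^2*(y + 3)*(y + 2)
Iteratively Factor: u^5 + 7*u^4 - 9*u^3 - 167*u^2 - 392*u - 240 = (u + 4)*(u^4 + 3*u^3 - 21*u^2 - 83*u - 60) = (u + 1)*(u + 4)*(u^3 + 2*u^2 - 23*u - 60) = (u - 5)*(u + 1)*(u + 4)*(u^2 + 7*u + 12) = (u - 5)*(u + 1)*(u + 3)*(u + 4)*(u + 4)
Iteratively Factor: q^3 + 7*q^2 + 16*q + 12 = (q + 2)*(q^2 + 5*q + 6) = (q + 2)^2*(q + 3)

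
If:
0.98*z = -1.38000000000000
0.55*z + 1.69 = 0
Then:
No Solution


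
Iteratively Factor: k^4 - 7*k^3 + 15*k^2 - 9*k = (k)*(k^3 - 7*k^2 + 15*k - 9) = k*(k - 1)*(k^2 - 6*k + 9) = k*(k - 3)*(k - 1)*(k - 3)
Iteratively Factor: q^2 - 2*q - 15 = (q - 5)*(q + 3)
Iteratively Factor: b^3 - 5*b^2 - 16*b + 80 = (b - 4)*(b^2 - b - 20) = (b - 4)*(b + 4)*(b - 5)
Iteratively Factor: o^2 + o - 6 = (o + 3)*(o - 2)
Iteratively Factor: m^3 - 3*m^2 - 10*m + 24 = (m - 2)*(m^2 - m - 12) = (m - 2)*(m + 3)*(m - 4)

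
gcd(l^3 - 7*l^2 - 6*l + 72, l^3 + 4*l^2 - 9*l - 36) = l + 3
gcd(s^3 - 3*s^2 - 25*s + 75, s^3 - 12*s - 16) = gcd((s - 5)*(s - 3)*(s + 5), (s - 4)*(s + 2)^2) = 1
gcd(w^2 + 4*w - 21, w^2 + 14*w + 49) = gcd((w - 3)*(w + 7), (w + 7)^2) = w + 7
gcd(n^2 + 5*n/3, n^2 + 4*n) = n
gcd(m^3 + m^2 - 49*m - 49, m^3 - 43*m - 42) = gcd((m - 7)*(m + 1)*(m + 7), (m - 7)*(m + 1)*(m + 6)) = m^2 - 6*m - 7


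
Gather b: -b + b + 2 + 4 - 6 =0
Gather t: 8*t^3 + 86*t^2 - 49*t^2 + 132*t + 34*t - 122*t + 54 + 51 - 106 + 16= 8*t^3 + 37*t^2 + 44*t + 15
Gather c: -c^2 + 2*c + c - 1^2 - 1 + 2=-c^2 + 3*c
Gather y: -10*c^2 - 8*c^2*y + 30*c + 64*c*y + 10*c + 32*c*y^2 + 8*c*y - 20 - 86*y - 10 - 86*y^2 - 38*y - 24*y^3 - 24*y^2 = -10*c^2 + 40*c - 24*y^3 + y^2*(32*c - 110) + y*(-8*c^2 + 72*c - 124) - 30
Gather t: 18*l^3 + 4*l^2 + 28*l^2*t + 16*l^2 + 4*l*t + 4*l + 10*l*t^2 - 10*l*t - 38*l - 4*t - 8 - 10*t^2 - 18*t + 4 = 18*l^3 + 20*l^2 - 34*l + t^2*(10*l - 10) + t*(28*l^2 - 6*l - 22) - 4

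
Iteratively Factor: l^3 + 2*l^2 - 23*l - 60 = (l + 4)*(l^2 - 2*l - 15) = (l + 3)*(l + 4)*(l - 5)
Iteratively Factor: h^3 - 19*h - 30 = (h + 3)*(h^2 - 3*h - 10) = (h + 2)*(h + 3)*(h - 5)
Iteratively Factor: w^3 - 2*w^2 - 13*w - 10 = (w + 1)*(w^2 - 3*w - 10) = (w - 5)*(w + 1)*(w + 2)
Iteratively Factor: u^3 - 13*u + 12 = (u - 1)*(u^2 + u - 12) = (u - 1)*(u + 4)*(u - 3)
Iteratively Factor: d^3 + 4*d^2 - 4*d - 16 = (d + 2)*(d^2 + 2*d - 8) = (d + 2)*(d + 4)*(d - 2)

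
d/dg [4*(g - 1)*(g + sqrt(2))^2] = 4*(g + sqrt(2))*(3*g - 2 + sqrt(2))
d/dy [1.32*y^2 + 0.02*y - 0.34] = 2.64*y + 0.02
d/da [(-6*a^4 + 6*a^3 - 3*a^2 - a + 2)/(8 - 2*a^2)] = (12*a^5 - 6*a^4 - 96*a^3 + 71*a^2 - 20*a - 4)/(2*(a^4 - 8*a^2 + 16))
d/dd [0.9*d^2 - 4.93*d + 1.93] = 1.8*d - 4.93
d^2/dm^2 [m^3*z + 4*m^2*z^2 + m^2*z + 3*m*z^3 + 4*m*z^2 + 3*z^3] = 2*z*(3*m + 4*z + 1)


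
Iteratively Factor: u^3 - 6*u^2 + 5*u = (u)*(u^2 - 6*u + 5) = u*(u - 5)*(u - 1)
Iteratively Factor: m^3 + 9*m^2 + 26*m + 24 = (m + 3)*(m^2 + 6*m + 8) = (m + 3)*(m + 4)*(m + 2)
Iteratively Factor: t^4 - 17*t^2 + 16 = (t - 4)*(t^3 + 4*t^2 - t - 4) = (t - 4)*(t + 4)*(t^2 - 1) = (t - 4)*(t - 1)*(t + 4)*(t + 1)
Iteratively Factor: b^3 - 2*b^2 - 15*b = (b)*(b^2 - 2*b - 15) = b*(b - 5)*(b + 3)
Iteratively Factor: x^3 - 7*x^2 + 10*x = (x - 2)*(x^2 - 5*x) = x*(x - 2)*(x - 5)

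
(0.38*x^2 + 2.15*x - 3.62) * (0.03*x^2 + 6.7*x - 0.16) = 0.0114*x^4 + 2.6105*x^3 + 14.2356*x^2 - 24.598*x + 0.5792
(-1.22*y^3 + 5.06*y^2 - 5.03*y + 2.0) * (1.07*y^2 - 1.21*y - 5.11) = -1.3054*y^5 + 6.8904*y^4 - 5.2705*y^3 - 17.6303*y^2 + 23.2833*y - 10.22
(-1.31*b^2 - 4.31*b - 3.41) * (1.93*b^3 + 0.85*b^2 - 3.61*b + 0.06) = -2.5283*b^5 - 9.4318*b^4 - 5.5157*b^3 + 12.582*b^2 + 12.0515*b - 0.2046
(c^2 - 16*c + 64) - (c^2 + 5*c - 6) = 70 - 21*c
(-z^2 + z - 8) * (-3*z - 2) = 3*z^3 - z^2 + 22*z + 16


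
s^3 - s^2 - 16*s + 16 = (s - 4)*(s - 1)*(s + 4)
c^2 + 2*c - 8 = (c - 2)*(c + 4)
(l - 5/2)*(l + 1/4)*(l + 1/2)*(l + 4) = l^4 + 9*l^3/4 - 35*l^2/4 - 117*l/16 - 5/4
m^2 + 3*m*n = m*(m + 3*n)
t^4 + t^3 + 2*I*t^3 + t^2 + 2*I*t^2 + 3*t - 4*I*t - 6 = (t - 1)*(t + 2)*(t - I)*(t + 3*I)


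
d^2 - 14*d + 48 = (d - 8)*(d - 6)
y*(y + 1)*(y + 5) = y^3 + 6*y^2 + 5*y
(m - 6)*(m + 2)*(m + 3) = m^3 - m^2 - 24*m - 36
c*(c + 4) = c^2 + 4*c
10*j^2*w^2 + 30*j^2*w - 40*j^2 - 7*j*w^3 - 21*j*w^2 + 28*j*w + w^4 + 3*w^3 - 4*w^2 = (-5*j + w)*(-2*j + w)*(w - 1)*(w + 4)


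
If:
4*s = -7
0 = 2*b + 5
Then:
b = -5/2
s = -7/4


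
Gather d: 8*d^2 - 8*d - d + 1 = 8*d^2 - 9*d + 1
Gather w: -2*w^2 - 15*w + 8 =-2*w^2 - 15*w + 8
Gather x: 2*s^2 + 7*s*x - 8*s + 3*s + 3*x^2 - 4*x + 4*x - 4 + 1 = 2*s^2 + 7*s*x - 5*s + 3*x^2 - 3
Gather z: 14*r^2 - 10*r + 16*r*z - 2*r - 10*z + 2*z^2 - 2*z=14*r^2 - 12*r + 2*z^2 + z*(16*r - 12)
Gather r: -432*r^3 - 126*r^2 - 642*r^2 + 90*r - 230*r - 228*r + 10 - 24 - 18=-432*r^3 - 768*r^2 - 368*r - 32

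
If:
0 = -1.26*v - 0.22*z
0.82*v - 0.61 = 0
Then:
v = 0.74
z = -4.26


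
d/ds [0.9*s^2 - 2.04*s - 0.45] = 1.8*s - 2.04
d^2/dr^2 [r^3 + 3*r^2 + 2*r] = 6*r + 6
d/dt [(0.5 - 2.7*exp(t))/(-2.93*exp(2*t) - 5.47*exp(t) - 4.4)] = (-7.911*exp(2*t) + 2.93*exp(t) + 14.615)*exp(t)/(8.5849*exp(4*t) + 32.0542*exp(3*t) + 55.7049*exp(2*t) + 48.136*exp(t) + 19.36)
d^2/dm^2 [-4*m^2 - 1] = -8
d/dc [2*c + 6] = 2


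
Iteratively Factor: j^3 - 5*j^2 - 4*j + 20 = (j - 2)*(j^2 - 3*j - 10) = (j - 2)*(j + 2)*(j - 5)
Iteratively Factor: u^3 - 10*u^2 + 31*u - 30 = (u - 2)*(u^2 - 8*u + 15) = (u - 5)*(u - 2)*(u - 3)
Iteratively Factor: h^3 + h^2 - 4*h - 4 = (h - 2)*(h^2 + 3*h + 2) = (h - 2)*(h + 2)*(h + 1)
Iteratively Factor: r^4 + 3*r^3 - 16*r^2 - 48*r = (r + 3)*(r^3 - 16*r) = (r + 3)*(r + 4)*(r^2 - 4*r) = r*(r + 3)*(r + 4)*(r - 4)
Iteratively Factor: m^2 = (m)*(m)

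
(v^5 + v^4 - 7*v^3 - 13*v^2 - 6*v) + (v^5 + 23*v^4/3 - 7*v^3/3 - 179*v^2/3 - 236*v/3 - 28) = 2*v^5 + 26*v^4/3 - 28*v^3/3 - 218*v^2/3 - 254*v/3 - 28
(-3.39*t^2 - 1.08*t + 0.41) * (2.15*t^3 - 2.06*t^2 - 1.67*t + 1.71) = -7.2885*t^5 + 4.6614*t^4 + 8.7676*t^3 - 4.8379*t^2 - 2.5315*t + 0.7011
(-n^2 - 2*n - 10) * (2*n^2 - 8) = -2*n^4 - 4*n^3 - 12*n^2 + 16*n + 80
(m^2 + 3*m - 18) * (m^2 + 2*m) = m^4 + 5*m^3 - 12*m^2 - 36*m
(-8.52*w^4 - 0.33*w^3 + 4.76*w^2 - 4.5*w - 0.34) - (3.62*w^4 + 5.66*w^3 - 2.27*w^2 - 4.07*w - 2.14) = -12.14*w^4 - 5.99*w^3 + 7.03*w^2 - 0.43*w + 1.8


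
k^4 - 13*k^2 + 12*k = k*(k - 3)*(k - 1)*(k + 4)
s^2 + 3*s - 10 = (s - 2)*(s + 5)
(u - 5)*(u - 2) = u^2 - 7*u + 10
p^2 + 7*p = p*(p + 7)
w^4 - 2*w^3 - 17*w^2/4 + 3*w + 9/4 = (w - 3)*(w - 1)*(w + 1/2)*(w + 3/2)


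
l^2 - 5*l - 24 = (l - 8)*(l + 3)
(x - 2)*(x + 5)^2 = x^3 + 8*x^2 + 5*x - 50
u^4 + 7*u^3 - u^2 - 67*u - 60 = (u - 3)*(u + 1)*(u + 4)*(u + 5)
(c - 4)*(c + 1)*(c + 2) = c^3 - c^2 - 10*c - 8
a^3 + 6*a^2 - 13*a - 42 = (a - 3)*(a + 2)*(a + 7)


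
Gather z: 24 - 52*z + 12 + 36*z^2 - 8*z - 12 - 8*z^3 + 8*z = -8*z^3 + 36*z^2 - 52*z + 24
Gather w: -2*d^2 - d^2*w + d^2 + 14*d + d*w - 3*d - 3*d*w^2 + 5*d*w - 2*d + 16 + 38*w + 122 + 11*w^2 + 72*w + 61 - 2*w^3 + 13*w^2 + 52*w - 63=-d^2 + 9*d - 2*w^3 + w^2*(24 - 3*d) + w*(-d^2 + 6*d + 162) + 136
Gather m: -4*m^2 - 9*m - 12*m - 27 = -4*m^2 - 21*m - 27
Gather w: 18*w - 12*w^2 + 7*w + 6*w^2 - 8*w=-6*w^2 + 17*w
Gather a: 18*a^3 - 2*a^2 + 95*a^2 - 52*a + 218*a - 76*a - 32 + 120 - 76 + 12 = 18*a^3 + 93*a^2 + 90*a + 24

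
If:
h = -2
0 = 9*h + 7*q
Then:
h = -2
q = 18/7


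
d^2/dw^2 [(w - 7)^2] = 2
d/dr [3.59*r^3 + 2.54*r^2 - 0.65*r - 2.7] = 10.77*r^2 + 5.08*r - 0.65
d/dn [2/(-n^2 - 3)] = 4*n/(n^2 + 3)^2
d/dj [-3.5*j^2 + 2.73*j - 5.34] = 2.73 - 7.0*j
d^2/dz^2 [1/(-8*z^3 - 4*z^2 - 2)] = 2*(-8*z^2*(3*z + 1)^2 + (6*z + 1)*(4*z^3 + 2*z^2 + 1))/(4*z^3 + 2*z^2 + 1)^3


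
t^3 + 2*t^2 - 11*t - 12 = (t - 3)*(t + 1)*(t + 4)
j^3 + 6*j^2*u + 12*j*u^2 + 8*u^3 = (j + 2*u)^3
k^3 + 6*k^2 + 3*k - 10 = (k - 1)*(k + 2)*(k + 5)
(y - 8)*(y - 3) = y^2 - 11*y + 24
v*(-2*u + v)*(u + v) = -2*u^2*v - u*v^2 + v^3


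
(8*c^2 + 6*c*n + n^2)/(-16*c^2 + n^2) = (-2*c - n)/(4*c - n)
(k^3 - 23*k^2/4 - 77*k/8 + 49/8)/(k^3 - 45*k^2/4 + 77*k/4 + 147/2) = (k - 1/2)/(k - 6)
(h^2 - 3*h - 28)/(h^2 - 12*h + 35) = (h + 4)/(h - 5)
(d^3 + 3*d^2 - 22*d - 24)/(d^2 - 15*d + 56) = (d^3 + 3*d^2 - 22*d - 24)/(d^2 - 15*d + 56)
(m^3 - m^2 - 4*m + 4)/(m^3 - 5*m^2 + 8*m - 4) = (m + 2)/(m - 2)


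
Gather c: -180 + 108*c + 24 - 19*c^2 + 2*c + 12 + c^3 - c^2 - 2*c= c^3 - 20*c^2 + 108*c - 144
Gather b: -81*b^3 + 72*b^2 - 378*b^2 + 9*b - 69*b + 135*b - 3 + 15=-81*b^3 - 306*b^2 + 75*b + 12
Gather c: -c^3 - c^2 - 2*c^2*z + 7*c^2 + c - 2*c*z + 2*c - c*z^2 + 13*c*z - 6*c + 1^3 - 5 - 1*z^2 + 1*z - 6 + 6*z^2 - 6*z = -c^3 + c^2*(6 - 2*z) + c*(-z^2 + 11*z - 3) + 5*z^2 - 5*z - 10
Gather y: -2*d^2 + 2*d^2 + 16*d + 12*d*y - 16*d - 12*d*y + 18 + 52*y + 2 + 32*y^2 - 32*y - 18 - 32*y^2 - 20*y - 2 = 0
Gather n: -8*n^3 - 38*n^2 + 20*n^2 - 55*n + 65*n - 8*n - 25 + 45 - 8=-8*n^3 - 18*n^2 + 2*n + 12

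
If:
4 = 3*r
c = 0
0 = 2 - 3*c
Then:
No Solution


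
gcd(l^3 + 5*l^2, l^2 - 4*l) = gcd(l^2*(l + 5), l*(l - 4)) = l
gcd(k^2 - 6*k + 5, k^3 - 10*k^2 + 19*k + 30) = k - 5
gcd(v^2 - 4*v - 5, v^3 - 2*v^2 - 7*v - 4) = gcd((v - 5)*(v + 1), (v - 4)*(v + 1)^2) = v + 1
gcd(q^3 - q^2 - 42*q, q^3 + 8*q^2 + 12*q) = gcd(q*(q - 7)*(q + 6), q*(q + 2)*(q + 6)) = q^2 + 6*q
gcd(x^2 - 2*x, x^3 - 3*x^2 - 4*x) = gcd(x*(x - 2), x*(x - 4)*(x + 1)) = x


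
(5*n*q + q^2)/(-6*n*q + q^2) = (5*n + q)/(-6*n + q)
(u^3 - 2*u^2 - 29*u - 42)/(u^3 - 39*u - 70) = (u + 3)/(u + 5)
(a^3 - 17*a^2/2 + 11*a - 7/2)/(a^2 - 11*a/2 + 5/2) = (a^2 - 8*a + 7)/(a - 5)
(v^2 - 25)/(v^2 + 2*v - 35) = (v + 5)/(v + 7)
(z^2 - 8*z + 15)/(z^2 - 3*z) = (z - 5)/z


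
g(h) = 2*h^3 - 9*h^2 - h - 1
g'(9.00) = 323.00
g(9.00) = 719.00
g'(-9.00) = 647.00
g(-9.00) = -2179.00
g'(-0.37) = 6.48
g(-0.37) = -1.96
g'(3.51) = 9.74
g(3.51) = -28.90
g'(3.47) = 8.79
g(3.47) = -29.27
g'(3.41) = 7.39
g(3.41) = -29.76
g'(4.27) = 31.54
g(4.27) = -13.66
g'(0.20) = -4.36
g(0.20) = -1.54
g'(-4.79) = 222.88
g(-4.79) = -422.51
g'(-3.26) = 121.45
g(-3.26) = -162.68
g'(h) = 6*h^2 - 18*h - 1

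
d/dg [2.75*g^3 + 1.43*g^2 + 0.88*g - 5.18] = 8.25*g^2 + 2.86*g + 0.88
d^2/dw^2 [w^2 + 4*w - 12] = 2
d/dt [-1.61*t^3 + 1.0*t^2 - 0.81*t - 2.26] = -4.83*t^2 + 2.0*t - 0.81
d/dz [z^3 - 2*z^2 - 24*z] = 3*z^2 - 4*z - 24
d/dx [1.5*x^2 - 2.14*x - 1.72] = 3.0*x - 2.14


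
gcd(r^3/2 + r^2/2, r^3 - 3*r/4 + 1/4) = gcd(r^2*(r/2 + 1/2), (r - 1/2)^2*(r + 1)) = r + 1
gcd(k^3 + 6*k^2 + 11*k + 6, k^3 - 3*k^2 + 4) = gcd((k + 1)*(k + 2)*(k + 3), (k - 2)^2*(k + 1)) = k + 1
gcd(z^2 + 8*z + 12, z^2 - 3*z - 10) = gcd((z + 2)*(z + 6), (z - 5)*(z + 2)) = z + 2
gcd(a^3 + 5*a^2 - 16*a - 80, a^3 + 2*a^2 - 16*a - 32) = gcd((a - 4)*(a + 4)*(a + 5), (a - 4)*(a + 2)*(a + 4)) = a^2 - 16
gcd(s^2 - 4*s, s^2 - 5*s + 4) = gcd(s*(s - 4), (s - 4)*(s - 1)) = s - 4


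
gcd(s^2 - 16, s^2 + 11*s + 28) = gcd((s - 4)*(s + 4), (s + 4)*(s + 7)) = s + 4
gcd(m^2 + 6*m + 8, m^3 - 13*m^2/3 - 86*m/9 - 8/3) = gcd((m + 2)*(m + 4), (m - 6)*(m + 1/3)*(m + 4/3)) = 1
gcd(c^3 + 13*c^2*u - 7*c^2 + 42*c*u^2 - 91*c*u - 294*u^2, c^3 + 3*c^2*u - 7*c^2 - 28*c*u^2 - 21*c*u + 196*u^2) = c^2 + 7*c*u - 7*c - 49*u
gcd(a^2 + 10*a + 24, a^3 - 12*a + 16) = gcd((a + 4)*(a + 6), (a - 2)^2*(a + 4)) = a + 4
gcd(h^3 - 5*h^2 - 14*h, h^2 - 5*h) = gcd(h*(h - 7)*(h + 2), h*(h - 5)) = h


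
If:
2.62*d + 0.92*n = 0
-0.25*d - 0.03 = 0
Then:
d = -0.12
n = 0.34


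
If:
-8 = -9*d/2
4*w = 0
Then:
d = 16/9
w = 0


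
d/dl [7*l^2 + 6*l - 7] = 14*l + 6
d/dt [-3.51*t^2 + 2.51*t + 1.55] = 2.51 - 7.02*t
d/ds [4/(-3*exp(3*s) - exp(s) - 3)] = (36*exp(2*s) + 4)*exp(s)/(3*exp(3*s) + exp(s) + 3)^2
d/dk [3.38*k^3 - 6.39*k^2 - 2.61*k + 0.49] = 10.14*k^2 - 12.78*k - 2.61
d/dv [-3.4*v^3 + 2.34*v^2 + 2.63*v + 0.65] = -10.2*v^2 + 4.68*v + 2.63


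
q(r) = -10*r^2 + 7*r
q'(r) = 7 - 20*r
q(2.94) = -65.86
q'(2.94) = -51.80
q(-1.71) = -41.21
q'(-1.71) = 41.20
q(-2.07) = -57.34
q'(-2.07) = 48.40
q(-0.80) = -12.00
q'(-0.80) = 23.00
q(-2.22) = -64.82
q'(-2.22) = 51.40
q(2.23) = -34.12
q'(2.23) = -37.60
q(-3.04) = -113.70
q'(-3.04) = 67.80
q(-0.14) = -1.18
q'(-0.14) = 9.80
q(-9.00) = -873.00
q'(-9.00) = 187.00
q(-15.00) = -2355.00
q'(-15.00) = 307.00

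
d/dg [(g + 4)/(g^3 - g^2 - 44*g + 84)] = (g^3 - g^2 - 44*g + (g + 4)*(-3*g^2 + 2*g + 44) + 84)/(g^3 - g^2 - 44*g + 84)^2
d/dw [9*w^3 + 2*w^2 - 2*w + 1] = 27*w^2 + 4*w - 2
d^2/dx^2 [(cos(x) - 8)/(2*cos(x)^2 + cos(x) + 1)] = (-36*sin(x)^4*cos(x) + 130*sin(x)^4 - 13*sin(x)^2 - 64*cos(x) + 9*cos(3*x) + 2*cos(5*x) - 103)/(-2*sin(x)^2 + cos(x) + 3)^3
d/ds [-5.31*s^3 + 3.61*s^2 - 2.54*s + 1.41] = -15.93*s^2 + 7.22*s - 2.54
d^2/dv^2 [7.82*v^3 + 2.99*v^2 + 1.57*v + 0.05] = 46.92*v + 5.98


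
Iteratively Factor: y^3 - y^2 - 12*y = (y - 4)*(y^2 + 3*y) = (y - 4)*(y + 3)*(y)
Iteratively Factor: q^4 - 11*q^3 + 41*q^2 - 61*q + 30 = (q - 2)*(q^3 - 9*q^2 + 23*q - 15) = (q - 3)*(q - 2)*(q^2 - 6*q + 5) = (q - 3)*(q - 2)*(q - 1)*(q - 5)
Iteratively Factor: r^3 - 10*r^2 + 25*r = (r - 5)*(r^2 - 5*r) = r*(r - 5)*(r - 5)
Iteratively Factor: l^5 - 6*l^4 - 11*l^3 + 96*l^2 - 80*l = (l)*(l^4 - 6*l^3 - 11*l^2 + 96*l - 80) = l*(l + 4)*(l^3 - 10*l^2 + 29*l - 20) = l*(l - 4)*(l + 4)*(l^2 - 6*l + 5) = l*(l - 5)*(l - 4)*(l + 4)*(l - 1)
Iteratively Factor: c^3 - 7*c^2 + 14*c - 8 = (c - 4)*(c^2 - 3*c + 2) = (c - 4)*(c - 2)*(c - 1)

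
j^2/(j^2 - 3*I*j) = j/(j - 3*I)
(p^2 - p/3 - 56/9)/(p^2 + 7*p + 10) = (p^2 - p/3 - 56/9)/(p^2 + 7*p + 10)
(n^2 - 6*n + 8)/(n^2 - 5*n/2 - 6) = 2*(n - 2)/(2*n + 3)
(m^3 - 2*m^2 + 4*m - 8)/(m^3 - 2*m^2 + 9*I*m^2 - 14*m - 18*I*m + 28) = (m - 2*I)/(m + 7*I)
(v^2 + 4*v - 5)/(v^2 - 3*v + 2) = (v + 5)/(v - 2)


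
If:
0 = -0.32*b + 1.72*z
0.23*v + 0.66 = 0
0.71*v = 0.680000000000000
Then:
No Solution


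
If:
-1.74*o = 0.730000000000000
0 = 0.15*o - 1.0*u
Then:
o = -0.42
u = -0.06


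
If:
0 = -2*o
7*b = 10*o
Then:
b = 0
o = 0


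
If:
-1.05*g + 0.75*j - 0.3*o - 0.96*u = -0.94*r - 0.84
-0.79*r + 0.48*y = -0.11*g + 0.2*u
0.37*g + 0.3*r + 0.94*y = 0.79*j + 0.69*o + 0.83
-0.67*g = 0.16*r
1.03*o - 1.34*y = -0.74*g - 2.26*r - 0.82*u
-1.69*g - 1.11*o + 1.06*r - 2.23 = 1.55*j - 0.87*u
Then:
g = 0.08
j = -3.63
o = 0.59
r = -0.34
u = -2.57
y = -1.66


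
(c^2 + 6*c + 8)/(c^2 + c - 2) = (c + 4)/(c - 1)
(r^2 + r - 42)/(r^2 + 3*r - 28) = (r - 6)/(r - 4)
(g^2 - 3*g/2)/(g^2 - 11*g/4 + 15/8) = 4*g/(4*g - 5)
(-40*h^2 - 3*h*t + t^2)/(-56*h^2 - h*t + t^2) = (5*h + t)/(7*h + t)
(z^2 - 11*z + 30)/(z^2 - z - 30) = (z - 5)/(z + 5)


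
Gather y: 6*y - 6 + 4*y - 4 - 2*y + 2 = 8*y - 8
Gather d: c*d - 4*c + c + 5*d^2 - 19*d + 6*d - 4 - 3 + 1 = -3*c + 5*d^2 + d*(c - 13) - 6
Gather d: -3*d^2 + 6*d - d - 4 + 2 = -3*d^2 + 5*d - 2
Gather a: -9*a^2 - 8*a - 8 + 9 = -9*a^2 - 8*a + 1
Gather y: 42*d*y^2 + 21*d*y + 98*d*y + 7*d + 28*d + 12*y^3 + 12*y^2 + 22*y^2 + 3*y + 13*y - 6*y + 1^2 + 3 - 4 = 35*d + 12*y^3 + y^2*(42*d + 34) + y*(119*d + 10)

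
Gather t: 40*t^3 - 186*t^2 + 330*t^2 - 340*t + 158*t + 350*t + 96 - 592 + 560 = 40*t^3 + 144*t^2 + 168*t + 64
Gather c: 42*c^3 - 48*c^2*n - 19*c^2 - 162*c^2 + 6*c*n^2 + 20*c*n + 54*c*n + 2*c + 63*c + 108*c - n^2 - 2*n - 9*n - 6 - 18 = 42*c^3 + c^2*(-48*n - 181) + c*(6*n^2 + 74*n + 173) - n^2 - 11*n - 24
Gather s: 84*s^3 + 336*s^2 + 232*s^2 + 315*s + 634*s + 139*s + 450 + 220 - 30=84*s^3 + 568*s^2 + 1088*s + 640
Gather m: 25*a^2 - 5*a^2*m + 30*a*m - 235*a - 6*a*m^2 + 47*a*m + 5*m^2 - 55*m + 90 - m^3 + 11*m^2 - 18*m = 25*a^2 - 235*a - m^3 + m^2*(16 - 6*a) + m*(-5*a^2 + 77*a - 73) + 90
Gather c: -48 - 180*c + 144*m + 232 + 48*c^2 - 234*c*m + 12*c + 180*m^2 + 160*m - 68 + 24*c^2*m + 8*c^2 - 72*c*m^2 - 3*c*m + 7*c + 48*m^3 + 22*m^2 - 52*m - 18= c^2*(24*m + 56) + c*(-72*m^2 - 237*m - 161) + 48*m^3 + 202*m^2 + 252*m + 98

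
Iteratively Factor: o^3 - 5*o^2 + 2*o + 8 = (o + 1)*(o^2 - 6*o + 8) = (o - 2)*(o + 1)*(o - 4)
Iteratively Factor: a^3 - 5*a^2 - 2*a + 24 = (a - 3)*(a^2 - 2*a - 8) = (a - 4)*(a - 3)*(a + 2)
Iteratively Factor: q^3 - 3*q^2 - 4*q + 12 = (q - 2)*(q^2 - q - 6) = (q - 3)*(q - 2)*(q + 2)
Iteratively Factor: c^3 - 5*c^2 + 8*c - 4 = (c - 2)*(c^2 - 3*c + 2) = (c - 2)*(c - 1)*(c - 2)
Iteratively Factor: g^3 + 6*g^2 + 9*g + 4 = (g + 1)*(g^2 + 5*g + 4) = (g + 1)*(g + 4)*(g + 1)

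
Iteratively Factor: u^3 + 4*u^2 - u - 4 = (u + 1)*(u^2 + 3*u - 4) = (u + 1)*(u + 4)*(u - 1)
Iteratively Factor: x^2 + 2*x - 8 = (x + 4)*(x - 2)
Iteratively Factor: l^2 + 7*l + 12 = (l + 3)*(l + 4)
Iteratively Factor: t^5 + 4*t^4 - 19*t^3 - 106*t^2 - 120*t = (t - 5)*(t^4 + 9*t^3 + 26*t^2 + 24*t) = t*(t - 5)*(t^3 + 9*t^2 + 26*t + 24) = t*(t - 5)*(t + 3)*(t^2 + 6*t + 8) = t*(t - 5)*(t + 3)*(t + 4)*(t + 2)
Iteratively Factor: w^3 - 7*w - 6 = (w - 3)*(w^2 + 3*w + 2) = (w - 3)*(w + 2)*(w + 1)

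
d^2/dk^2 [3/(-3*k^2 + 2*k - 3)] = 6*(9*k^2 - 6*k - 4*(3*k - 1)^2 + 9)/(3*k^2 - 2*k + 3)^3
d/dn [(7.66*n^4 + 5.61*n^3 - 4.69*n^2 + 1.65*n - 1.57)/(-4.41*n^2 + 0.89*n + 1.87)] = (-67.5612*n^5 - 4.28790000000001*n^4 + 67.2826*n^3 + 34.5745*n^2 - 31.388*n + 4.4828)/(19.4481*n^4 - 7.8498*n^3 - 15.7013*n^2 + 3.3286*n + 3.4969)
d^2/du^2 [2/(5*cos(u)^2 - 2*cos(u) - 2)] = (200*sin(u)^4 - 188*sin(u)^2 + 67*cos(u) - 15*cos(3*u) - 68)/(5*sin(u)^2 + 2*cos(u) - 3)^3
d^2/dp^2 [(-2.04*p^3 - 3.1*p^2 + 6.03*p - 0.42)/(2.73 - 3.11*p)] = (39.462168*p^3 - 103.921272*p^2 + 91.223496*p - 48.060474)/(30.080231*p^3 - 79.214499*p^2 + 69.535557*p - 20.346417)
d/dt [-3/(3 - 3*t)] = -1/(t - 1)^2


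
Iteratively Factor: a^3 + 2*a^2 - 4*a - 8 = (a + 2)*(a^2 - 4) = (a + 2)^2*(a - 2)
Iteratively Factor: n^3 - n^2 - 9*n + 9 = (n - 3)*(n^2 + 2*n - 3) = (n - 3)*(n + 3)*(n - 1)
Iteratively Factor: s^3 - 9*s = (s)*(s^2 - 9) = s*(s + 3)*(s - 3)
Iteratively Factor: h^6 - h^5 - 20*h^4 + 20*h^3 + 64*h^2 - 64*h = (h)*(h^5 - h^4 - 20*h^3 + 20*h^2 + 64*h - 64) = h*(h - 1)*(h^4 - 20*h^2 + 64) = h*(h - 1)*(h + 4)*(h^3 - 4*h^2 - 4*h + 16) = h*(h - 4)*(h - 1)*(h + 4)*(h^2 - 4) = h*(h - 4)*(h - 1)*(h + 2)*(h + 4)*(h - 2)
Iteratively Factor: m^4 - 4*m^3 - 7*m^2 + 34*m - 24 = (m + 3)*(m^3 - 7*m^2 + 14*m - 8) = (m - 4)*(m + 3)*(m^2 - 3*m + 2) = (m - 4)*(m - 2)*(m + 3)*(m - 1)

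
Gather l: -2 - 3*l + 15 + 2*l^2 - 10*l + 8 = 2*l^2 - 13*l + 21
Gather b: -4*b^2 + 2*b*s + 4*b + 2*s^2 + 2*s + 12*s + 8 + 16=-4*b^2 + b*(2*s + 4) + 2*s^2 + 14*s + 24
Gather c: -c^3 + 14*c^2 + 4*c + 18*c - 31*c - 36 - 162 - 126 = -c^3 + 14*c^2 - 9*c - 324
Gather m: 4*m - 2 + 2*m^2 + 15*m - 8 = 2*m^2 + 19*m - 10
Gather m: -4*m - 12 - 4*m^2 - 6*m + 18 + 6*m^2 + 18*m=2*m^2 + 8*m + 6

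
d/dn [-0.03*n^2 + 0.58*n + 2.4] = 0.58 - 0.06*n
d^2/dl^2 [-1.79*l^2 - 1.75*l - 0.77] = -3.58000000000000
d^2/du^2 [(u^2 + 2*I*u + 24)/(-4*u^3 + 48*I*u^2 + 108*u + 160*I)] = (-u^6 - 6*I*u^5 - 297*u^4 + 2582*I*u^3 + 11352*u^2 - 29088*I*u - 29576)/(2*(u^9 - 36*I*u^8 - 513*u^7 + 3552*I*u^6 + 10971*u^5 - 2484*I*u^4 + 53277*u^3 - 29880*I*u^2 + 129600*u + 64000*I))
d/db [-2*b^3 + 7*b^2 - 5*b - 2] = -6*b^2 + 14*b - 5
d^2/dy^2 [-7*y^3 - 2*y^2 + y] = -42*y - 4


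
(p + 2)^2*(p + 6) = p^3 + 10*p^2 + 28*p + 24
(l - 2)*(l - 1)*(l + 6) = l^3 + 3*l^2 - 16*l + 12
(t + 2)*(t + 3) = t^2 + 5*t + 6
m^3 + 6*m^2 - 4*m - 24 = (m - 2)*(m + 2)*(m + 6)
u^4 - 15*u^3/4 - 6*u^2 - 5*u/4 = u*(u - 5)*(u + 1/4)*(u + 1)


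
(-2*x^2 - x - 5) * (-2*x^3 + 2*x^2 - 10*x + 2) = 4*x^5 - 2*x^4 + 28*x^3 - 4*x^2 + 48*x - 10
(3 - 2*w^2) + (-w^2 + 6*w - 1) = -3*w^2 + 6*w + 2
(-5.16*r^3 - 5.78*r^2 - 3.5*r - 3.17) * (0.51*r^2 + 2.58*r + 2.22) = -2.6316*r^5 - 16.2606*r^4 - 28.1526*r^3 - 23.4783*r^2 - 15.9486*r - 7.0374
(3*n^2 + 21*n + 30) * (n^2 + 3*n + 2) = 3*n^4 + 30*n^3 + 99*n^2 + 132*n + 60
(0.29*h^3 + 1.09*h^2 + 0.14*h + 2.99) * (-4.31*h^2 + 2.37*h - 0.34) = -1.2499*h^5 - 4.0106*h^4 + 1.8813*h^3 - 12.9257*h^2 + 7.0387*h - 1.0166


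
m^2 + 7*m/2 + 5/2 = (m + 1)*(m + 5/2)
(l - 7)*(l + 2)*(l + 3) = l^3 - 2*l^2 - 29*l - 42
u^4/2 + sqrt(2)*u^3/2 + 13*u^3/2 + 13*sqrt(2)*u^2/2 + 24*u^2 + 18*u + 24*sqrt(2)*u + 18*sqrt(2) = (u + 6)^2*(sqrt(2)*u/2 + 1)*(sqrt(2)*u/2 + sqrt(2)/2)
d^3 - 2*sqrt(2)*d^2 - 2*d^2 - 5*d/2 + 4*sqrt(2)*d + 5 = (d - 2)*(d - 5*sqrt(2)/2)*(d + sqrt(2)/2)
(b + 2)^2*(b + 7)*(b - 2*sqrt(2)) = b^4 - 2*sqrt(2)*b^3 + 11*b^3 - 22*sqrt(2)*b^2 + 32*b^2 - 64*sqrt(2)*b + 28*b - 56*sqrt(2)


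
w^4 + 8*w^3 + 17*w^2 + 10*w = w*(w + 1)*(w + 2)*(w + 5)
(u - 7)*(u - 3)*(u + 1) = u^3 - 9*u^2 + 11*u + 21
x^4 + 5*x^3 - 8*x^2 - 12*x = x*(x - 2)*(x + 1)*(x + 6)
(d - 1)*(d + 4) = d^2 + 3*d - 4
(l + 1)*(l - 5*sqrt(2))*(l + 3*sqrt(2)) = l^3 - 2*sqrt(2)*l^2 + l^2 - 30*l - 2*sqrt(2)*l - 30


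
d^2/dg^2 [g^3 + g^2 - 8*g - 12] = 6*g + 2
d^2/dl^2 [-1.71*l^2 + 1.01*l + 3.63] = -3.42000000000000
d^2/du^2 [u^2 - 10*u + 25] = 2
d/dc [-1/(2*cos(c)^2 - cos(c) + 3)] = (1 - 4*cos(c))*sin(c)/(-cos(c) + cos(2*c) + 4)^2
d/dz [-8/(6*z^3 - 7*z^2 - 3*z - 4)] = 8*(18*z^2 - 14*z - 3)/(-6*z^3 + 7*z^2 + 3*z + 4)^2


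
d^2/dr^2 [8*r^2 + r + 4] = 16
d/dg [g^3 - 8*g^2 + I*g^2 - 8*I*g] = 3*g^2 + 2*g*(-8 + I) - 8*I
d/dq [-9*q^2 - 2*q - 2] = -18*q - 2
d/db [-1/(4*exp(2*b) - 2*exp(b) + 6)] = (4*exp(b) - 1)*exp(b)/(2*(2*exp(2*b) - exp(b) + 3)^2)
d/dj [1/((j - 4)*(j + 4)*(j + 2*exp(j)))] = ((j - 4)*(j + 4)*(-2*exp(j) - 1) - (j - 4)*(j + 2*exp(j)) - (j + 4)*(j + 2*exp(j)))/((j - 4)^2*(j + 4)^2*(j + 2*exp(j))^2)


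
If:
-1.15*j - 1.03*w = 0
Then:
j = -0.895652173913044*w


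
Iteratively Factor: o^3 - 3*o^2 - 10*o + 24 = (o - 2)*(o^2 - o - 12) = (o - 4)*(o - 2)*(o + 3)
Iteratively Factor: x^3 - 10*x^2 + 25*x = (x)*(x^2 - 10*x + 25) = x*(x - 5)*(x - 5)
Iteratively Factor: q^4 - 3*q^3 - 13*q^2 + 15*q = (q + 3)*(q^3 - 6*q^2 + 5*q) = (q - 5)*(q + 3)*(q^2 - q) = q*(q - 5)*(q + 3)*(q - 1)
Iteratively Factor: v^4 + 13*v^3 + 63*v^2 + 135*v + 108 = (v + 4)*(v^3 + 9*v^2 + 27*v + 27) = (v + 3)*(v + 4)*(v^2 + 6*v + 9) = (v + 3)^2*(v + 4)*(v + 3)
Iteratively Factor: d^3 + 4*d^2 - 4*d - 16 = (d + 4)*(d^2 - 4) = (d + 2)*(d + 4)*(d - 2)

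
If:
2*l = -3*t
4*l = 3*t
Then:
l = 0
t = 0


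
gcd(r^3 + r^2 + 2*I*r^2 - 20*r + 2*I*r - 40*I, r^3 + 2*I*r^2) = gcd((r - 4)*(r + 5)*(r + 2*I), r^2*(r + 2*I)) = r + 2*I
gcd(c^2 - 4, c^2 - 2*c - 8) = c + 2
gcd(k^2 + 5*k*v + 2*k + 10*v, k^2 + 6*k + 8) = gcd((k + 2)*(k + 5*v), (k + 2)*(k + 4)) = k + 2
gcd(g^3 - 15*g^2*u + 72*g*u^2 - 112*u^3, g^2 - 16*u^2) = -g + 4*u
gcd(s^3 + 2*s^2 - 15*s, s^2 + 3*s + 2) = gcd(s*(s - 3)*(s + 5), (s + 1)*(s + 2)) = 1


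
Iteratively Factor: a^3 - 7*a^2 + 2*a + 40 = (a - 5)*(a^2 - 2*a - 8) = (a - 5)*(a - 4)*(a + 2)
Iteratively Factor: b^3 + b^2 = (b + 1)*(b^2) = b*(b + 1)*(b)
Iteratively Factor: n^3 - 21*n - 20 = (n + 4)*(n^2 - 4*n - 5) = (n - 5)*(n + 4)*(n + 1)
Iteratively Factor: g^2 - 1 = (g - 1)*(g + 1)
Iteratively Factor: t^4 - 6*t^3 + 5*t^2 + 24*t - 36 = (t - 2)*(t^3 - 4*t^2 - 3*t + 18) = (t - 3)*(t - 2)*(t^2 - t - 6) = (t - 3)*(t - 2)*(t + 2)*(t - 3)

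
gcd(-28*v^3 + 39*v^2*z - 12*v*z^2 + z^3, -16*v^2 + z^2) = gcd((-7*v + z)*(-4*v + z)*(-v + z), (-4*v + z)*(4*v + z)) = -4*v + z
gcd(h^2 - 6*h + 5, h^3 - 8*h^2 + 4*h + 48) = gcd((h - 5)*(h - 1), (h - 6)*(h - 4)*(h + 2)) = 1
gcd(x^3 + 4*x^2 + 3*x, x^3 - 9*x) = x^2 + 3*x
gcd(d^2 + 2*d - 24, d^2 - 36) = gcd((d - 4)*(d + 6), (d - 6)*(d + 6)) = d + 6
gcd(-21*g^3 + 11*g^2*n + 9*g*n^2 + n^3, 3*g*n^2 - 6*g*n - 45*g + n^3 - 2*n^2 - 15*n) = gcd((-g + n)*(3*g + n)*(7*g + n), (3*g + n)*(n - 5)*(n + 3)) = 3*g + n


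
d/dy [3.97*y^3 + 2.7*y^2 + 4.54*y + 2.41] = 11.91*y^2 + 5.4*y + 4.54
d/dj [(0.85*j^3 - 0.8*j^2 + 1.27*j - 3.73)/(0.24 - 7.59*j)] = (-12.903*j^3 + 6.684*j^2 - 0.384*j - 28.0059)/(57.6081*j^2 - 3.6432*j + 0.0576)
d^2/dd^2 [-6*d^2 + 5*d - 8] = -12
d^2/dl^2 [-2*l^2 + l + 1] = -4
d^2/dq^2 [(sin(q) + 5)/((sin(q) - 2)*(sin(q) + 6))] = (-sin(q)^5 - 16*sin(q)^4 - 130*sin(q)^3 - 338*sin(q)^2 - 192*sin(q) + 376)/((sin(q) - 2)^3*(sin(q) + 6)^3)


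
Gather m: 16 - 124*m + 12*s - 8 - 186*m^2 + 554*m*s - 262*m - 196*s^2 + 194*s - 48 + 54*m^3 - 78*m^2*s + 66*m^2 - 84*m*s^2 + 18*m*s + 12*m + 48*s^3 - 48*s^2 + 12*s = 54*m^3 + m^2*(-78*s - 120) + m*(-84*s^2 + 572*s - 374) + 48*s^3 - 244*s^2 + 218*s - 40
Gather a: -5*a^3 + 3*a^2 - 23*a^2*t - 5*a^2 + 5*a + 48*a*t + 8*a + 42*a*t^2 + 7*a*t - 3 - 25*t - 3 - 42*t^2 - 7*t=-5*a^3 + a^2*(-23*t - 2) + a*(42*t^2 + 55*t + 13) - 42*t^2 - 32*t - 6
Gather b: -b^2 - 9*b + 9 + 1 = -b^2 - 9*b + 10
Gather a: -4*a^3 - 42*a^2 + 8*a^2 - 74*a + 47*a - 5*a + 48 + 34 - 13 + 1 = -4*a^3 - 34*a^2 - 32*a + 70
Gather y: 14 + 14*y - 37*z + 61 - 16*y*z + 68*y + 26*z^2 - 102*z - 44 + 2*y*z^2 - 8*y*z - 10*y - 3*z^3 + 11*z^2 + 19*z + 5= y*(2*z^2 - 24*z + 72) - 3*z^3 + 37*z^2 - 120*z + 36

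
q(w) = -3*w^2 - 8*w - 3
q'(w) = -6*w - 8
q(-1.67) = 1.99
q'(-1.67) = 2.02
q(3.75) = -75.19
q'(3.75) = -30.50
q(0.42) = -6.89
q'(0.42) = -10.52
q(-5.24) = -43.45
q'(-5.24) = 23.44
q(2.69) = -46.23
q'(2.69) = -24.14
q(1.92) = -29.42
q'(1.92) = -19.52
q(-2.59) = -2.40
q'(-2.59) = 7.54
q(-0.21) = -1.45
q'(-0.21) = -6.74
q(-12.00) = -339.00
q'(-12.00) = 64.00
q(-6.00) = -63.00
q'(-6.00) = 28.00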